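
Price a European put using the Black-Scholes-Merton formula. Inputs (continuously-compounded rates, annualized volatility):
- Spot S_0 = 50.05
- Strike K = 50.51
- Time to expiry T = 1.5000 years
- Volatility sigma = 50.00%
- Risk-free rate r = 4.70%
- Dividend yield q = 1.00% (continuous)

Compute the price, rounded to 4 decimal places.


d1 = (ln(S/K) + (r - q + 0.5*sigma^2) * T) / (sigma * sqrt(T)) = 0.38187736
d2 = d1 - sigma * sqrt(T) = -0.23049508
exp(-rT) = 0.93192774; exp(-qT) = 0.98511194
P = K * exp(-rT) * N(-d2) - S_0 * exp(-qT) * N(-d1)
N(-d1) = 0.35127617; N(-d2) = 0.59114646
P = 50.5100 * 0.93192774 * 0.59114646 - 50.0500 * 0.98511194 * 0.35127617 = 10.5066

Answer: Price = 10.5066


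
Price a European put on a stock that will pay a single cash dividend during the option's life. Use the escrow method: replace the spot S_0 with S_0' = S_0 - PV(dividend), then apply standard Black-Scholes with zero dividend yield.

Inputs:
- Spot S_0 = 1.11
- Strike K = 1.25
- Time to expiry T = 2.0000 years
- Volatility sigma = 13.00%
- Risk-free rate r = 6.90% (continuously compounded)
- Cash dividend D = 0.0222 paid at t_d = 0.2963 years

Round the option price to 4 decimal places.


PV(D) = D * exp(-r * t_d) = 0.0222 * 0.97976288 = 0.02175074
S_0' = S_0 - PV(D) = 1.1100 - 0.02175074 = 1.08824926
d1 = (ln(S_0'/K) + (r + sigma^2/2)*T) / (sigma*sqrt(T)) = 0.08880540
d2 = d1 - sigma*sqrt(T) = -0.09504236
exp(-rT) = 0.87109869
N(-d1) = 0.46461828; N(-d2) = 0.53785941
P = K * exp(-rT) * N(-d2) - S_0' * N(-d1) = 1.2500 * 0.87109869 * 0.53785941 - 1.08824926 * 0.46461828 = 0.0800

Answer: Price = 0.0800


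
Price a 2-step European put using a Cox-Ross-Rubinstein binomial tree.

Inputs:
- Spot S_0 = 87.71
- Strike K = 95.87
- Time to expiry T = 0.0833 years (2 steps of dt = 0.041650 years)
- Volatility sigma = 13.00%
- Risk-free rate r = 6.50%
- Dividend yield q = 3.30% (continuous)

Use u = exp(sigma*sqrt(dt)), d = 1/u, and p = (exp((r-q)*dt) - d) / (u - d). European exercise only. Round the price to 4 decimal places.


Answer: Price = V(0,0) = 7.8831

Derivation:
dt = T/N = 0.041650
u = exp(sigma*sqrt(dt)) = 1.026886; d = 1/u = 0.973818
p = (exp((r-q)*dt) - d) / (u - d) = 0.518499
Discount per step: exp(-r*dt) = 0.997296
Stock lattice S(k, i) with i counting down-moves:
  k=0: S(0,0) = 87.7100
  k=1: S(1,0) = 90.0682; S(1,1) = 85.4136
  k=2: S(2,0) = 92.4897; S(2,1) = 87.7100; S(2,2) = 83.1773
Terminal payoffs V(N, i) = max(K - S_T, 0):
  V(2,0) = 3.380273; V(2,1) = 8.160000; V(2,2) = 12.692718
Backward induction: V(k, i) = exp(-r*dt) * [p * V(k+1, i) + (1-p) * V(k+1, i+1)].
  V(1,0) = exp(-r*dt) * [p*3.380273 + (1-p)*8.160000] = 5.666353
  V(1,1) = exp(-r*dt) * [p*8.160000 + (1-p)*12.692718] = 10.314545
  V(0,0) = exp(-r*dt) * [p*5.666353 + (1-p)*10.314545] = 7.883090


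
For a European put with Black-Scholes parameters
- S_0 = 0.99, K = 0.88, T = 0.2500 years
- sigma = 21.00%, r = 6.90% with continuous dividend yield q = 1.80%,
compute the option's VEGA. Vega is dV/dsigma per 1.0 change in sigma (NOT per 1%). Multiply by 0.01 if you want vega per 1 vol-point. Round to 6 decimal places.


d1 = 1.2956717682; d2 = 1.1906717682
phi(d1) = 0.1723339356; exp(-qT) = 0.9955101098; exp(-rT) = 0.9828979294
Vega = S * exp(-qT) * phi(d1) * sqrt(T) = 0.9900 * 0.9955101098 * 0.1723339356 * 0.5000000000 = 0.084922

Answer: Vega = 0.084922


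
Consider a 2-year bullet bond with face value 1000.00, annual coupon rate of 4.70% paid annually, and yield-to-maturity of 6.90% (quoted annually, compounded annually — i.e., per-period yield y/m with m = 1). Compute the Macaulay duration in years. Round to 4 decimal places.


Answer: Macaulay duration = 1.9542 years

Derivation:
Coupon per period c = face * coupon_rate / m = 47.000000
Periods per year m = 1; per-period yield y/m = 0.069000
Number of cashflows N = 2
Cashflows (t years, CF_t, discount factor 1/(1+y/m)^(m*t), PV):
  t = 1.0000: CF_t = 47.000000, DF = 0.935454, PV = 43.966324
  t = 2.0000: CF_t = 1047.000000, DF = 0.875074, PV = 916.202075
Price P = sum_t PV_t = 960.168399
Macaulay numerator sum_t t * PV_t:
  t * PV_t at t = 1.0000: 43.966324
  t * PV_t at t = 2.0000: 1832.404151
Macaulay duration D = (sum_t t * PV_t) / P = 1876.370475 / 960.168399 = 1.954210


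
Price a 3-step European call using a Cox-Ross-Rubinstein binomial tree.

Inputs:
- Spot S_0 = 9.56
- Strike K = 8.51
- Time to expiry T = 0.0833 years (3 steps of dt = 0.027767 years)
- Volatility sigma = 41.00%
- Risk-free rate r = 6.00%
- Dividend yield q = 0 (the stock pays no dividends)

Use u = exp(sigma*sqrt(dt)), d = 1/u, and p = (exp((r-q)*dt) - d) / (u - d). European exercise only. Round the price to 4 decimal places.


Answer: Price = V(0,0) = 1.1848

Derivation:
dt = T/N = 0.027767
u = exp(sigma*sqrt(dt)) = 1.070708; d = 1/u = 0.933962
p = (exp((r-q)*dt) - d) / (u - d) = 0.495120
Discount per step: exp(-r*dt) = 0.998335
Stock lattice S(k, i) with i counting down-moves:
  k=0: S(0,0) = 9.5600
  k=1: S(1,0) = 10.2360; S(1,1) = 8.9287
  k=2: S(2,0) = 10.9597; S(2,1) = 9.5600; S(2,2) = 8.3390
  k=3: S(3,0) = 11.7347; S(3,1) = 10.2360; S(3,2) = 8.9287; S(3,3) = 7.7883
Terminal payoffs V(N, i) = max(S_T - K, 0):
  V(3,0) = 3.224658; V(3,1) = 1.725964; V(3,2) = 0.418675; V(3,3) = 0.000000
Backward induction: V(k, i) = exp(-r*dt) * [p * V(k+1, i) + (1-p) * V(k+1, i+1)].
  V(2,0) = exp(-r*dt) * [p*3.224658 + (1-p)*1.725964] = 2.463889
  V(2,1) = exp(-r*dt) * [p*1.725964 + (1-p)*0.418675] = 1.064166
  V(2,2) = exp(-r*dt) * [p*0.418675 + (1-p)*0.000000] = 0.206950
  V(1,0) = exp(-r*dt) * [p*2.463889 + (1-p)*1.064166] = 1.754272
  V(1,1) = exp(-r*dt) * [p*1.064166 + (1-p)*0.206950] = 0.630324
  V(0,0) = exp(-r*dt) * [p*1.754272 + (1-p)*0.630324] = 1.184837


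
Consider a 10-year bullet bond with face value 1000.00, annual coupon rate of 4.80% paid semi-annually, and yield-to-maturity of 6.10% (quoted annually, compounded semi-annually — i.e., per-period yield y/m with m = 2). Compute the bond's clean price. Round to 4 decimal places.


Answer: Price = 903.7419

Derivation:
Coupon per period c = face * coupon_rate / m = 24.000000
Periods per year m = 2; per-period yield y/m = 0.030500
Number of cashflows N = 20
Cashflows (t years, CF_t, discount factor 1/(1+y/m)^(m*t), PV):
  t = 0.5000: CF_t = 24.000000, DF = 0.970403, PV = 23.289665
  t = 1.0000: CF_t = 24.000000, DF = 0.941681, PV = 22.600354
  t = 1.5000: CF_t = 24.000000, DF = 0.913810, PV = 21.931445
  t = 2.0000: CF_t = 24.000000, DF = 0.886764, PV = 21.282334
  t = 2.5000: CF_t = 24.000000, DF = 0.860518, PV = 20.652435
  t = 3.0000: CF_t = 24.000000, DF = 0.835049, PV = 20.041179
  t = 3.5000: CF_t = 24.000000, DF = 0.810334, PV = 19.448014
  t = 4.0000: CF_t = 24.000000, DF = 0.786350, PV = 18.872406
  t = 4.5000: CF_t = 24.000000, DF = 0.763076, PV = 18.313834
  t = 5.0000: CF_t = 24.000000, DF = 0.740491, PV = 17.771794
  t = 5.5000: CF_t = 24.000000, DF = 0.718575, PV = 17.245798
  t = 6.0000: CF_t = 24.000000, DF = 0.697307, PV = 16.735369
  t = 6.5000: CF_t = 24.000000, DF = 0.676669, PV = 16.240047
  t = 7.0000: CF_t = 24.000000, DF = 0.656641, PV = 15.759386
  t = 7.5000: CF_t = 24.000000, DF = 0.637206, PV = 15.292951
  t = 8.0000: CF_t = 24.000000, DF = 0.618347, PV = 14.840321
  t = 8.5000: CF_t = 24.000000, DF = 0.600045, PV = 14.401088
  t = 9.0000: CF_t = 24.000000, DF = 0.582286, PV = 13.974855
  t = 9.5000: CF_t = 24.000000, DF = 0.565052, PV = 13.561237
  t = 10.0000: CF_t = 1024.000000, DF = 0.548328, PV = 561.487425
Price P = sum_t PV_t = 903.741940


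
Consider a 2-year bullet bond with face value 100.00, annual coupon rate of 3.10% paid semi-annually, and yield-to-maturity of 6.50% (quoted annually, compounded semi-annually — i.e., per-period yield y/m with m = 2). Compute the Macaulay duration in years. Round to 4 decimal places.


Answer: Macaulay duration = 1.9529 years

Derivation:
Coupon per period c = face * coupon_rate / m = 1.550000
Periods per year m = 2; per-period yield y/m = 0.032500
Number of cashflows N = 4
Cashflows (t years, CF_t, discount factor 1/(1+y/m)^(m*t), PV):
  t = 0.5000: CF_t = 1.550000, DF = 0.968523, PV = 1.501211
  t = 1.0000: CF_t = 1.550000, DF = 0.938037, PV = 1.453957
  t = 1.5000: CF_t = 1.550000, DF = 0.908510, PV = 1.408191
  t = 2.0000: CF_t = 101.550000, DF = 0.879913, PV = 89.355170
Price P = sum_t PV_t = 93.718529
Macaulay numerator sum_t t * PV_t:
  t * PV_t at t = 0.5000: 0.750605
  t * PV_t at t = 1.0000: 1.453957
  t * PV_t at t = 1.5000: 2.112286
  t * PV_t at t = 2.0000: 178.710340
Macaulay duration D = (sum_t t * PV_t) / P = 183.027189 / 93.718529 = 1.952946


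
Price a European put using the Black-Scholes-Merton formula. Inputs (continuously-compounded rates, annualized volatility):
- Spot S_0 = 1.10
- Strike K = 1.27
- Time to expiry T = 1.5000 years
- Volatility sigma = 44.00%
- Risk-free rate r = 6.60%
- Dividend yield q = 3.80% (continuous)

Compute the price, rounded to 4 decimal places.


d1 = (ln(S/K) + (r - q + 0.5*sigma^2) * T) / (sigma * sqrt(T)) = 0.08070935
d2 = d1 - sigma * sqrt(T) = -0.45817839
exp(-rT) = 0.90574271; exp(-qT) = 0.94459407
P = K * exp(-rT) * N(-d2) - S_0 * exp(-qT) * N(-d1)
N(-d1) = 0.46783655; N(-d2) = 0.67658786
P = 1.2700 * 0.90574271 * 0.67658786 - 1.1000 * 0.94459407 * 0.46783655 = 0.2922

Answer: Price = 0.2922


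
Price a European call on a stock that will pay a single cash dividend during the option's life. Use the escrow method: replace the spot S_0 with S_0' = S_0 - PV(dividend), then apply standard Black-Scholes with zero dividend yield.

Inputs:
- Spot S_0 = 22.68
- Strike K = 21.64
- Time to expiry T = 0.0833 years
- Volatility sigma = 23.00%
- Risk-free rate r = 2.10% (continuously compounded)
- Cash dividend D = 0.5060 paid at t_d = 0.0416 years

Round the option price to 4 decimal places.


Answer: Price = 0.9100

Derivation:
PV(D) = D * exp(-r * t_d) = 0.5060 * 0.99912678 = 0.50555815
S_0' = S_0 - PV(D) = 22.6800 - 0.50555815 = 22.17444185
d1 = (ln(S_0'/K) + (r + sigma^2/2)*T) / (sigma*sqrt(T)) = 0.42706590
d2 = d1 - sigma*sqrt(T) = 0.36068390
exp(-rT) = 0.99825223
N(d1) = 0.66533433; N(d2) = 0.64083212
C = S_0' * N(d1) - K * exp(-rT) * N(d2) = 22.17444185 * 0.66533433 - 21.6400 * 0.99825223 * 0.64083212 = 0.9100


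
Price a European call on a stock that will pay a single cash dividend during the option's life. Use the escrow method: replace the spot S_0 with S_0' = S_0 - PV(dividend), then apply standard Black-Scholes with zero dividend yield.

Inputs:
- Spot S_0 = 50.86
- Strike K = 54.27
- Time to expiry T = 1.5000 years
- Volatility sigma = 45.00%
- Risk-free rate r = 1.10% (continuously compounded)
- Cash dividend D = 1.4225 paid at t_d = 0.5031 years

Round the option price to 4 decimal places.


PV(D) = D * exp(-r * t_d) = 1.4225 * 0.99448118 = 1.41464949
S_0' = S_0 - PV(D) = 50.8600 - 1.41464949 = 49.44535051
d1 = (ln(S_0'/K) + (r + sigma^2/2)*T) / (sigma*sqrt(T)) = 0.13657528
d2 = d1 - sigma*sqrt(T) = -0.41455992
exp(-rT) = 0.98363538
N(d1) = 0.55431674; N(d2) = 0.33923205
C = S_0' * N(d1) - K * exp(-rT) * N(d2) = 49.44535051 * 0.55431674 - 54.2700 * 0.98363538 * 0.33923205 = 9.2995

Answer: Price = 9.2995


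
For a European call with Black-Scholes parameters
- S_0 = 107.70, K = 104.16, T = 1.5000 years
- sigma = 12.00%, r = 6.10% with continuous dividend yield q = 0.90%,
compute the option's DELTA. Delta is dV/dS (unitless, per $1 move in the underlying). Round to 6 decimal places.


d1 = 0.8316113323; d2 = 0.6846419477
phi(d1) = 0.2823162910; exp(-qT) = 0.9865907163; exp(-rT) = 0.9125613162
N(d1) = 0.7971858182
Delta = exp(-qT) * N(d1) = 0.9865907163 * 0.7971858182 = 0.786496

Answer: Delta = 0.786496


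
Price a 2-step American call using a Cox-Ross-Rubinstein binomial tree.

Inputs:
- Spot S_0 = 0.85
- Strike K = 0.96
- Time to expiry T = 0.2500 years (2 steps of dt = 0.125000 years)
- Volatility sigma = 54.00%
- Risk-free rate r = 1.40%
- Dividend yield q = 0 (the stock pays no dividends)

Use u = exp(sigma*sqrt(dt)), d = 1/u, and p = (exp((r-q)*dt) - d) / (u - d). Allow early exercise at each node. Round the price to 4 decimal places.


Answer: Price = V(0,0) = 0.0594

Derivation:
dt = T/N = 0.125000
u = exp(sigma*sqrt(dt)) = 1.210361; d = 1/u = 0.826200
p = (exp((r-q)*dt) - d) / (u - d) = 0.456974
Discount per step: exp(-r*dt) = 0.998252
Stock lattice S(k, i) with i counting down-moves:
  k=0: S(0,0) = 0.8500
  k=1: S(1,0) = 1.0288; S(1,1) = 0.7023
  k=2: S(2,0) = 1.2452; S(2,1) = 0.8500; S(2,2) = 0.5802
Terminal payoffs V(N, i) = max(S_T - K, 0):
  V(2,0) = 0.285228; V(2,1) = 0.000000; V(2,2) = 0.000000
Backward induction: V(k, i) = exp(-r*dt) * [p * V(k+1, i) + (1-p) * V(k+1, i+1)]; then take max(V_cont, immediate exercise) for American.
  V(1,0) = exp(-r*dt) * [p*0.285228 + (1-p)*0.000000] = 0.130114; exercise = 0.068807; V(1,0) = max -> 0.130114
  V(1,1) = exp(-r*dt) * [p*0.000000 + (1-p)*0.000000] = 0.000000; exercise = 0.000000; V(1,1) = max -> 0.000000
  V(0,0) = exp(-r*dt) * [p*0.130114 + (1-p)*0.000000] = 0.059355; exercise = 0.000000; V(0,0) = max -> 0.059355


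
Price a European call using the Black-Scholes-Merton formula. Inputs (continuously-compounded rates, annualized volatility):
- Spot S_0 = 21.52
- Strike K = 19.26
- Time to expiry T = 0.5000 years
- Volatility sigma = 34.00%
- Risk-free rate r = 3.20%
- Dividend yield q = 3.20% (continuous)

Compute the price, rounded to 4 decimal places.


d1 = (ln(S/K) + (r - q + 0.5*sigma^2) * T) / (sigma * sqrt(T)) = 0.58170900
d2 = d1 - sigma * sqrt(T) = 0.34129270
exp(-rT) = 0.98412732; exp(-qT) = 0.98412732
C = S_0 * exp(-qT) * N(d1) - K * exp(-rT) * N(d2)
N(d1) = 0.71961865; N(d2) = 0.63355838
C = 21.5200 * 0.98412732 * 0.71961865 - 19.2600 * 0.98412732 * 0.63355838 = 3.2317

Answer: Price = 3.2317


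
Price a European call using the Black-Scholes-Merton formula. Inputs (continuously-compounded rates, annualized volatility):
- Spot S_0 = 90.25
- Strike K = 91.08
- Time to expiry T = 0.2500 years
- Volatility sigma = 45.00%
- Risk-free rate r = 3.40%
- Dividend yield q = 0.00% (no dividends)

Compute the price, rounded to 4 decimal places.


Answer: Price = 8.0571

Derivation:
d1 = (ln(S/K) + (r - q + 0.5*sigma^2) * T) / (sigma * sqrt(T)) = 0.10959047
d2 = d1 - sigma * sqrt(T) = -0.11540953
exp(-rT) = 0.99153602; exp(-qT) = 1.00000000
C = S_0 * exp(-qT) * N(d1) - K * exp(-rT) * N(d2)
N(d1) = 0.54363292; N(d2) = 0.45406026
C = 90.2500 * 1.00000000 * 0.54363292 - 91.0800 * 0.99153602 * 0.45406026 = 8.0571


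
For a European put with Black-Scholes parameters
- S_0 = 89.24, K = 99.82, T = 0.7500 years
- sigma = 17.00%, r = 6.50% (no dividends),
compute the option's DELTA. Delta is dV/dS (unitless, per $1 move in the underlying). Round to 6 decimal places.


Answer: Delta = -0.639181

Derivation:
d1 = -0.3562705874; d2 = -0.5034949060
phi(d1) = 0.3744103469; exp(-qT) = 1.0000000000; exp(-rT) = 0.9524192047
N(-d1) = 0.6391810330
Delta = -exp(-qT) * N(-d1) = -1.0000000000 * 0.6391810330 = -0.639181


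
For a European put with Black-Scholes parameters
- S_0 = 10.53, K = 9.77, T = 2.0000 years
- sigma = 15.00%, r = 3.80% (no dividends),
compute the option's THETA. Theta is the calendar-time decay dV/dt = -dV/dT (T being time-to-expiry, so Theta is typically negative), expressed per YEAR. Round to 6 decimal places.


Answer: Theta = -0.065748

Derivation:
d1 = 0.8174713481; d2 = 0.6053393137
phi(d1) = 0.2856270798; exp(-qT) = 1.0000000000; exp(-rT) = 0.9268162066
Theta = -S*exp(-qT)*phi(d1)*sigma/(2*sqrt(T)) + r*K*exp(-rT)*N(-d2) - q*S*exp(-qT)*N(-d1)
N(-d1) = 0.2068295583; N(-d2) = 0.2724767824; sqrt(T) = 1.4142135624
Term 1 = -10.5300 * 1.0000000000 * 0.2856270798 * 0.1500 / (2 * 1.4142135624) = -0.1595048953
Term 2 = 0.0380 * 9.7700 * 0.9268162066 * 0.2724767824 = 0.0937564774
Term 3 = 0 (no dividend yield, q = 0)
Theta = -0.1595048953 + (0.0937564774) + (0.0000000000) = -0.065748


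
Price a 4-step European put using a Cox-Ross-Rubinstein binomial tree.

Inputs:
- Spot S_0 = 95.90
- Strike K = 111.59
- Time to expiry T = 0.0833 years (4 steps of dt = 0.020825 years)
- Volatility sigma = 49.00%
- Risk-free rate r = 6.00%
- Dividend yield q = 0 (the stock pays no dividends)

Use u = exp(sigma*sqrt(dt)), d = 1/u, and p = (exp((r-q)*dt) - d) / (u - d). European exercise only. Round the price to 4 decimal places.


Answer: Price = V(0,0) = 16.0405

Derivation:
dt = T/N = 0.020825
u = exp(sigma*sqrt(dt)) = 1.073271; d = 1/u = 0.931731
p = (exp((r-q)*dt) - d) / (u - d) = 0.491163
Discount per step: exp(-r*dt) = 0.998751
Stock lattice S(k, i) with i counting down-moves:
  k=0: S(0,0) = 95.9000
  k=1: S(1,0) = 102.9267; S(1,1) = 89.3530
  k=2: S(2,0) = 110.4683; S(2,1) = 95.9000; S(2,2) = 83.2529
  k=3: S(3,0) = 118.5624; S(3,1) = 102.9267; S(3,2) = 89.3530; S(3,3) = 77.5693
  k=4: S(4,0) = 127.2497; S(4,1) = 110.4683; S(4,2) = 95.9000; S(4,3) = 83.2529; S(4,4) = 72.2737
Terminal payoffs V(N, i) = max(K - S_T, 0):
  V(4,0) = 0.000000; V(4,1) = 1.121711; V(4,2) = 15.690000; V(4,3) = 28.337059; V(4,4) = 39.316254
Backward induction: V(k, i) = exp(-r*dt) * [p * V(k+1, i) + (1-p) * V(k+1, i+1)].
  V(3,0) = exp(-r*dt) * [p*0.000000 + (1-p)*1.121711] = 0.570055
  V(3,1) = exp(-r*dt) * [p*1.121711 + (1-p)*15.690000] = 8.523939
  V(3,2) = exp(-r*dt) * [p*15.690000 + (1-p)*28.337059] = 22.097664
  V(3,3) = exp(-r*dt) * [p*28.337059 + (1-p)*39.316254] = 33.881319
  V(2,0) = exp(-r*dt) * [p*0.570055 + (1-p)*8.523939] = 4.611520
  V(2,1) = exp(-r*dt) * [p*8.523939 + (1-p)*22.097664] = 15.411485
  V(2,2) = exp(-r*dt) * [p*22.097664 + (1-p)*33.881319] = 28.058543
  V(1,0) = exp(-r*dt) * [p*4.611520 + (1-p)*15.411485] = 10.094322
  V(1,1) = exp(-r*dt) * [p*15.411485 + (1-p)*28.058543] = 21.819497
  V(0,0) = exp(-r*dt) * [p*10.094322 + (1-p)*21.819497] = 16.040470


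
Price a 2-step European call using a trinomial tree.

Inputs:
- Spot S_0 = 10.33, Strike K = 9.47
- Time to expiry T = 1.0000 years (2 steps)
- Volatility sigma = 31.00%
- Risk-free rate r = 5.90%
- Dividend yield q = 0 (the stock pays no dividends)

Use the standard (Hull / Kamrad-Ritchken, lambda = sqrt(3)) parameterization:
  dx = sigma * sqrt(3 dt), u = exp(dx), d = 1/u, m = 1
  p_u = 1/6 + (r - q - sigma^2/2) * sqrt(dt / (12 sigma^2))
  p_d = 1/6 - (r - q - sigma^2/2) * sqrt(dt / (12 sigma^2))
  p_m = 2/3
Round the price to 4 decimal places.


dt = T/N = 0.500000; dx = sigma*sqrt(3*dt) = 0.379671
u = exp(dx) = 1.461803; d = 1/u = 0.684086
p_u = 0.173877, p_m = 0.666667, p_d = 0.159456
Discount per step: exp(-r*dt) = 0.970931
Stock lattice S(k, j) with j the centered position index:
  k=0: S(0,+0) = 10.3300
  k=1: S(1,-1) = 7.0666; S(1,+0) = 10.3300; S(1,+1) = 15.1004
  k=2: S(2,-2) = 4.8342; S(2,-1) = 7.0666; S(2,+0) = 10.3300; S(2,+1) = 15.1004; S(2,+2) = 22.0739
Terminal payoffs V(N, j) = max(S_T - K, 0):
  V(2,-2) = 0.000000; V(2,-1) = 0.000000; V(2,+0) = 0.860000; V(2,+1) = 5.630430; V(2,+2) = 12.603860
Backward induction: V(k, j) = exp(-r*dt) * [p_u * V(k+1, j+1) + p_m * V(k+1, j) + p_d * V(k+1, j-1)]
  V(1,-1) = exp(-r*dt) * [p_u*0.860000 + p_m*0.000000 + p_d*0.000000] = 0.145187
  V(1,+0) = exp(-r*dt) * [p_u*5.630430 + p_m*0.860000 + p_d*0.000000] = 1.507210
  V(1,+1) = exp(-r*dt) * [p_u*12.603860 + p_m*5.630430 + p_d*0.860000] = 5.905466
  V(0,+0) = exp(-r*dt) * [p_u*5.905466 + p_m*1.507210 + p_d*0.145187] = 1.995051

Answer: Price = V(0,0) = 1.9951


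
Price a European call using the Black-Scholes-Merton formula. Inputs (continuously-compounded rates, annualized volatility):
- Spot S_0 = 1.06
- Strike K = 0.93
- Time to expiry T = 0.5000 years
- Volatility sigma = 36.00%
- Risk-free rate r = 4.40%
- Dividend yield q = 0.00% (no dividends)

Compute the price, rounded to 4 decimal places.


Answer: Price = 0.1922

Derivation:
d1 = (ln(S/K) + (r - q + 0.5*sigma^2) * T) / (sigma * sqrt(T)) = 0.72768988
d2 = d1 - sigma * sqrt(T) = 0.47313144
exp(-rT) = 0.97824024; exp(-qT) = 1.00000000
C = S_0 * exp(-qT) * N(d1) - K * exp(-rT) * N(d2)
N(d1) = 0.76659828; N(d2) = 0.68194030
C = 1.0600 * 1.00000000 * 0.76659828 - 0.9300 * 0.97824024 * 0.68194030 = 0.1922


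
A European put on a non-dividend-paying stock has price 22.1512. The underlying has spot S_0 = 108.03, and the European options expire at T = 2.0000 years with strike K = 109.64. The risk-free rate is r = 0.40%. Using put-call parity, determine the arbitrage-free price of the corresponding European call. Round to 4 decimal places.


Put-call parity: C - P = S_0 * exp(-qT) - K * exp(-rT).
S_0 * exp(-qT) = 108.0300 * 1.00000000 = 108.03000000
K * exp(-rT) = 109.6400 * 0.99203191 = 108.76637914
C = P + S*exp(-qT) - K*exp(-rT)
C = 22.1512 + 108.03000000 - 108.76637914 = 21.4148

Answer: Call price = 21.4148


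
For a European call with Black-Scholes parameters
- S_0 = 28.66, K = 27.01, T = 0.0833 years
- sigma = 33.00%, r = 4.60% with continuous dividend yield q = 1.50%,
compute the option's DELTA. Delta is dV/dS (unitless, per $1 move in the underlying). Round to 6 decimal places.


Answer: Delta = 0.756246

Derivation:
d1 = 0.6972976873; d2 = 0.6020539473
phi(d1) = 0.3128440155; exp(-qT) = 0.9987512803; exp(-rT) = 0.9961755320
N(d1) = 0.7571917424
Delta = exp(-qT) * N(d1) = 0.9987512803 * 0.7571917424 = 0.756246


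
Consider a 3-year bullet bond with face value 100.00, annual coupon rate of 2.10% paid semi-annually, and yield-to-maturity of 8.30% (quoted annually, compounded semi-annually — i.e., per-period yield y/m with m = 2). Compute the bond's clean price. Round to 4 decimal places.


Coupon per period c = face * coupon_rate / m = 1.050000
Periods per year m = 2; per-period yield y/m = 0.041500
Number of cashflows N = 6
Cashflows (t years, CF_t, discount factor 1/(1+y/m)^(m*t), PV):
  t = 0.5000: CF_t = 1.050000, DF = 0.960154, PV = 1.008161
  t = 1.0000: CF_t = 1.050000, DF = 0.921895, PV = 0.967990
  t = 1.5000: CF_t = 1.050000, DF = 0.885161, PV = 0.929419
  t = 2.0000: CF_t = 1.050000, DF = 0.849890, PV = 0.892385
  t = 2.5000: CF_t = 1.050000, DF = 0.816025, PV = 0.856827
  t = 3.0000: CF_t = 101.050000, DF = 0.783510, PV = 79.173651
Price P = sum_t PV_t = 83.828432

Answer: Price = 83.8284


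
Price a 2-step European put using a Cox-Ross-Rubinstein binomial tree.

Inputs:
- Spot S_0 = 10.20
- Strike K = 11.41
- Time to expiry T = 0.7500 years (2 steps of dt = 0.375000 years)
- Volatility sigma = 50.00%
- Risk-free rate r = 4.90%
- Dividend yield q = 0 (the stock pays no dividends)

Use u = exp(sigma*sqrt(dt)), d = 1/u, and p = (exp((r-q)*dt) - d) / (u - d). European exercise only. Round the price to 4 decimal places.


dt = T/N = 0.375000
u = exp(sigma*sqrt(dt)) = 1.358235; d = 1/u = 0.736250
p = (exp((r-q)*dt) - d) / (u - d) = 0.453861
Discount per step: exp(-r*dt) = 0.981793
Stock lattice S(k, i) with i counting down-moves:
  k=0: S(0,0) = 10.2000
  k=1: S(1,0) = 13.8540; S(1,1) = 7.5097
  k=2: S(2,0) = 18.8170; S(2,1) = 10.2000; S(2,2) = 5.5290
Terminal payoffs V(N, i) = max(K - S_T, 0):
  V(2,0) = 0.000000; V(2,1) = 1.210000; V(2,2) = 5.880954
Backward induction: V(k, i) = exp(-r*dt) * [p * V(k+1, i) + (1-p) * V(k+1, i+1)].
  V(1,0) = exp(-r*dt) * [p*0.000000 + (1-p)*1.210000] = 0.648796
  V(1,1) = exp(-r*dt) * [p*1.210000 + (1-p)*5.880954] = 3.692511
  V(0,0) = exp(-r*dt) * [p*0.648796 + (1-p)*3.692511] = 2.269007

Answer: Price = V(0,0) = 2.2690


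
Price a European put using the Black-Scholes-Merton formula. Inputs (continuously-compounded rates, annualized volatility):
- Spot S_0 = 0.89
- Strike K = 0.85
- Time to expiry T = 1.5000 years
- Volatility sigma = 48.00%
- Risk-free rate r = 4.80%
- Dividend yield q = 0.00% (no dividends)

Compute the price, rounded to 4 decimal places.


d1 = (ln(S/K) + (r - q + 0.5*sigma^2) * T) / (sigma * sqrt(T)) = 0.49463552
d2 = d1 - sigma * sqrt(T) = -0.09324202
exp(-rT) = 0.93053090; exp(-qT) = 1.00000000
P = K * exp(-rT) * N(-d2) - S_0 * exp(-qT) * N(-d1)
N(-d1) = 0.31042871; N(-d2) = 0.53714435
P = 0.8500 * 0.93053090 * 0.53714435 - 0.8900 * 1.00000000 * 0.31042871 = 0.1486

Answer: Price = 0.1486


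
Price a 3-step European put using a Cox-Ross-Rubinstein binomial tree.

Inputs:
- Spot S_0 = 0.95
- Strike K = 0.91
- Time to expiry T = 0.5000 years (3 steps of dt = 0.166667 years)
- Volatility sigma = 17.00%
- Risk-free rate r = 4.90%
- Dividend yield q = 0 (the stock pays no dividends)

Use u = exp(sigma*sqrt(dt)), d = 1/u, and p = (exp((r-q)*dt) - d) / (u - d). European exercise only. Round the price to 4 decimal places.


dt = T/N = 0.166667
u = exp(sigma*sqrt(dt)) = 1.071867; d = 1/u = 0.932951
p = (exp((r-q)*dt) - d) / (u - d) = 0.541686
Discount per step: exp(-r*dt) = 0.991867
Stock lattice S(k, i) with i counting down-moves:
  k=0: S(0,0) = 0.9500
  k=1: S(1,0) = 1.0183; S(1,1) = 0.8863
  k=2: S(2,0) = 1.0915; S(2,1) = 0.9500; S(2,2) = 0.8269
  k=3: S(3,0) = 1.1699; S(3,1) = 1.0183; S(3,2) = 0.8863; S(3,3) = 0.7714
Terminal payoffs V(N, i) = max(K - S_T, 0):
  V(3,0) = 0.000000; V(3,1) = 0.000000; V(3,2) = 0.023696; V(3,3) = 0.138563
Backward induction: V(k, i) = exp(-r*dt) * [p * V(k+1, i) + (1-p) * V(k+1, i+1)].
  V(2,0) = exp(-r*dt) * [p*0.000000 + (1-p)*0.000000] = 0.000000
  V(2,1) = exp(-r*dt) * [p*0.000000 + (1-p)*0.023696] = 0.010772
  V(2,2) = exp(-r*dt) * [p*0.023696 + (1-p)*0.138563] = 0.075720
  V(1,0) = exp(-r*dt) * [p*0.000000 + (1-p)*0.010772] = 0.004897
  V(1,1) = exp(-r*dt) * [p*0.010772 + (1-p)*0.075720] = 0.040209
  V(0,0) = exp(-r*dt) * [p*0.004897 + (1-p)*0.040209] = 0.020909

Answer: Price = V(0,0) = 0.0209


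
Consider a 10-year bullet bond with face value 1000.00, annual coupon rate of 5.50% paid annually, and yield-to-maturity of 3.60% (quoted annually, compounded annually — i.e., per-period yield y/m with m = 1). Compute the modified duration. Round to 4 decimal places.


Coupon per period c = face * coupon_rate / m = 55.000000
Periods per year m = 1; per-period yield y/m = 0.036000
Number of cashflows N = 10
Cashflows (t years, CF_t, discount factor 1/(1+y/m)^(m*t), PV):
  t = 1.0000: CF_t = 55.000000, DF = 0.965251, PV = 53.088803
  t = 2.0000: CF_t = 55.000000, DF = 0.931709, PV = 51.244018
  t = 3.0000: CF_t = 55.000000, DF = 0.899333, PV = 49.463338
  t = 4.0000: CF_t = 55.000000, DF = 0.868082, PV = 47.744535
  t = 5.0000: CF_t = 55.000000, DF = 0.837917, PV = 46.085458
  t = 6.0000: CF_t = 55.000000, DF = 0.808801, PV = 44.484033
  t = 7.0000: CF_t = 55.000000, DF = 0.780696, PV = 42.938256
  t = 8.0000: CF_t = 55.000000, DF = 0.753567, PV = 41.446193
  t = 9.0000: CF_t = 55.000000, DF = 0.727381, PV = 40.005978
  t = 10.0000: CF_t = 1055.000000, DF = 0.702106, PV = 740.721423
Price P = sum_t PV_t = 1157.222037
First compute Macaulay numerator sum_t t * PV_t:
  t * PV_t at t = 1.0000: 53.088803
  t * PV_t at t = 2.0000: 102.488037
  t * PV_t at t = 3.0000: 148.390015
  t * PV_t at t = 4.0000: 190.978140
  t * PV_t at t = 5.0000: 230.427292
  t * PV_t at t = 6.0000: 266.904200
  t * PV_t at t = 7.0000: 300.567792
  t * PV_t at t = 8.0000: 331.569545
  t * PV_t at t = 9.0000: 360.053801
  t * PV_t at t = 10.0000: 7407.214232
Macaulay duration D = 9391.681858 / 1157.222037 = 8.115713
Modified duration = D / (1 + y/m) = 8.115713 / (1 + 0.036000) = 7.833700

Answer: Modified duration = 7.8337


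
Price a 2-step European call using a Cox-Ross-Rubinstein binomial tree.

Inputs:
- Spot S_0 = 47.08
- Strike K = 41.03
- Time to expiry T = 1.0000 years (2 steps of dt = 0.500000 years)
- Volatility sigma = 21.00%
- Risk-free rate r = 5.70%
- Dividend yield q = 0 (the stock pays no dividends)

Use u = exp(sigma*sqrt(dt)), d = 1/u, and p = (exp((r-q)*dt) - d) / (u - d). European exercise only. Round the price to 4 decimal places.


Answer: Price = V(0,0) = 9.4295

Derivation:
dt = T/N = 0.500000
u = exp(sigma*sqrt(dt)) = 1.160084; d = 1/u = 0.862007
p = (exp((r-q)*dt) - d) / (u - d) = 0.559933
Discount per step: exp(-r*dt) = 0.971902
Stock lattice S(k, i) with i counting down-moves:
  k=0: S(0,0) = 47.0800
  k=1: S(1,0) = 54.6168; S(1,1) = 40.5833
  k=2: S(2,0) = 63.3600; S(2,1) = 47.0800; S(2,2) = 34.9830
Terminal payoffs V(N, i) = max(S_T - K, 0):
  V(2,0) = 22.330024; V(2,1) = 6.050000; V(2,2) = 0.000000
Backward induction: V(k, i) = exp(-r*dt) * [p * V(k+1, i) + (1-p) * V(k+1, i+1)].
  V(1,0) = exp(-r*dt) * [p*22.330024 + (1-p)*6.050000] = 14.739604
  V(1,1) = exp(-r*dt) * [p*6.050000 + (1-p)*0.000000] = 3.292412
  V(0,0) = exp(-r*dt) * [p*14.739604 + (1-p)*3.292412] = 9.429469


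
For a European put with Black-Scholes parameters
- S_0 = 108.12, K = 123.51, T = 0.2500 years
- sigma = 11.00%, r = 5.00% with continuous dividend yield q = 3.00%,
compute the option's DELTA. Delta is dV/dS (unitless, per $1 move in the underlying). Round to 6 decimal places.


d1 = -2.3012346008; d2 = -2.3562346008
phi(d1) = 0.0282466934; exp(-qT) = 0.9925280548; exp(-rT) = 0.9875778005
N(-d1) = 0.9893108129
Delta = -exp(-qT) * N(-d1) = -0.9925280548 * 0.9893108129 = -0.981919

Answer: Delta = -0.981919


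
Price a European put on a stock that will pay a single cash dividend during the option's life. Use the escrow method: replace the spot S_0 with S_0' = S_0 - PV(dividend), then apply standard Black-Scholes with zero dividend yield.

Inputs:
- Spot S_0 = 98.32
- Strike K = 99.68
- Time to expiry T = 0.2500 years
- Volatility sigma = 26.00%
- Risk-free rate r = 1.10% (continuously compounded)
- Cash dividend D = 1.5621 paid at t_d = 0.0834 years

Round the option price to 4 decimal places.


PV(D) = D * exp(-r * t_d) = 1.5621 * 0.99908302 = 1.56066759
S_0' = S_0 - PV(D) = 98.3200 - 1.56066759 = 96.75933241
d1 = (ln(S_0'/K) + (r + sigma^2/2)*T) / (sigma*sqrt(T)) = -0.14260207
d2 = d1 - sigma*sqrt(T) = -0.27260207
exp(-rT) = 0.99725378
N(-d1) = 0.55669777; N(-d2) = 0.60742044
P = K * exp(-rT) * N(-d2) - S_0' * N(-d1) = 99.6800 * 0.99725378 * 0.60742044 - 96.75933241 * 0.55669777 = 6.5157

Answer: Price = 6.5157


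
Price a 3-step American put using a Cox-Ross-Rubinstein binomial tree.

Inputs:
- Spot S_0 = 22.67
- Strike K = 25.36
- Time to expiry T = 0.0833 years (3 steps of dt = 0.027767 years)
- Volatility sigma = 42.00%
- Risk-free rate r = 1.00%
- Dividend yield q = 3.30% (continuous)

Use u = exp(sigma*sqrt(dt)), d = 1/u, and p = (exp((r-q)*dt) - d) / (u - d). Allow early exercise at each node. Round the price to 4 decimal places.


Answer: Price = V(0,0) = 3.0154

Derivation:
dt = T/N = 0.027767
u = exp(sigma*sqrt(dt)) = 1.072493; d = 1/u = 0.932407
p = (exp((r-q)*dt) - d) / (u - d) = 0.477953
Discount per step: exp(-r*dt) = 0.999722
Stock lattice S(k, i) with i counting down-moves:
  k=0: S(0,0) = 22.6700
  k=1: S(1,0) = 24.3134; S(1,1) = 21.1377
  k=2: S(2,0) = 26.0760; S(2,1) = 22.6700; S(2,2) = 19.7089
  k=3: S(3,0) = 27.9663; S(3,1) = 24.3134; S(3,2) = 21.1377; S(3,3) = 18.3767
Terminal payoffs V(N, i) = max(K - S_T, 0):
  V(3,0) = 0.000000; V(3,1) = 1.046580; V(3,2) = 4.222336; V(3,3) = 6.983283
Backward induction: V(k, i) = exp(-r*dt) * [p * V(k+1, i) + (1-p) * V(k+1, i+1)]; then take max(V_cont, immediate exercise) for American.
  V(2,0) = exp(-r*dt) * [p*0.000000 + (1-p)*1.046580] = 0.546212; exercise = 0.000000; V(2,0) = max -> 0.546212
  V(2,1) = exp(-r*dt) * [p*1.046580 + (1-p)*4.222336] = 2.703722; exercise = 2.690000; V(2,1) = max -> 2.703722
  V(2,2) = exp(-r*dt) * [p*4.222336 + (1-p)*6.983283] = 5.662107; exercise = 5.651097; V(2,2) = max -> 5.662107
  V(1,0) = exp(-r*dt) * [p*0.546212 + (1-p)*2.703722] = 1.672069; exercise = 1.046580; V(1,0) = max -> 1.672069
  V(1,1) = exp(-r*dt) * [p*2.703722 + (1-p)*5.662107] = 4.246958; exercise = 4.222336; V(1,1) = max -> 4.246958
  V(0,0) = exp(-r*dt) * [p*1.672069 + (1-p)*4.246958] = 3.015444; exercise = 2.690000; V(0,0) = max -> 3.015444


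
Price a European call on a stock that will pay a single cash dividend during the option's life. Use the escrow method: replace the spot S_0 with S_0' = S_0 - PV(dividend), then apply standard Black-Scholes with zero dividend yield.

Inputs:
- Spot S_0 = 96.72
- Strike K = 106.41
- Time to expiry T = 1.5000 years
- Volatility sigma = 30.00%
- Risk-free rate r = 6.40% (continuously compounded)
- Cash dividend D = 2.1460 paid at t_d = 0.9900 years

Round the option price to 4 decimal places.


PV(D) = D * exp(-r * t_d) = 2.1460 * 0.93860551 = 2.01424743
S_0' = S_0 - PV(D) = 96.7200 - 2.01424743 = 94.70575257
d1 = (ln(S_0'/K) + (r + sigma^2/2)*T) / (sigma*sqrt(T)) = 0.12785026
d2 = d1 - sigma*sqrt(T) = -0.23957320
exp(-rT) = 0.90846402
N(d1) = 0.55086626; N(d2) = 0.40533057
C = S_0' * N(d1) - K * exp(-rT) * N(d2) = 94.70575257 * 0.55086626 - 106.4100 * 0.90846402 * 0.40533057 = 12.9870

Answer: Price = 12.9870


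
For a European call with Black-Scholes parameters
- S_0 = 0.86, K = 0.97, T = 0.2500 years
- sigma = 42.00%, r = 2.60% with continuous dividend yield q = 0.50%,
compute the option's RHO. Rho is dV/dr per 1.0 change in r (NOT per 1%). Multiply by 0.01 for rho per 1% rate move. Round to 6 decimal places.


Answer: Rho = 0.061877

Derivation:
d1 = -0.4431603917; d2 = -0.6531603917
phi(d1) = 0.3616298516; exp(-qT) = 0.9987507809; exp(-rT) = 0.9935210793
N(d2) = 0.2568264410
Rho = K*T*exp(-rT)*N(d2) = 0.9700 * 0.2500 * 0.9935210793 * 0.2568264410 = 0.061877


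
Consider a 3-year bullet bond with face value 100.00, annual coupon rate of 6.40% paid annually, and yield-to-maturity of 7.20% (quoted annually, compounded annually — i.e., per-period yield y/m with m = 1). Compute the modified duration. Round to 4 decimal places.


Answer: Modified duration = 2.6317

Derivation:
Coupon per period c = face * coupon_rate / m = 6.400000
Periods per year m = 1; per-period yield y/m = 0.072000
Number of cashflows N = 3
Cashflows (t years, CF_t, discount factor 1/(1+y/m)^(m*t), PV):
  t = 1.0000: CF_t = 6.400000, DF = 0.932836, PV = 5.970149
  t = 2.0000: CF_t = 6.400000, DF = 0.870183, PV = 5.569169
  t = 3.0000: CF_t = 106.400000, DF = 0.811738, PV = 86.368877
Price P = sum_t PV_t = 97.908195
First compute Macaulay numerator sum_t t * PV_t:
  t * PV_t at t = 1.0000: 5.970149
  t * PV_t at t = 2.0000: 11.138338
  t * PV_t at t = 3.0000: 259.106630
Macaulay duration D = 276.215118 / 97.908195 = 2.821164
Modified duration = D / (1 + y/m) = 2.821164 / (1 + 0.072000) = 2.631683


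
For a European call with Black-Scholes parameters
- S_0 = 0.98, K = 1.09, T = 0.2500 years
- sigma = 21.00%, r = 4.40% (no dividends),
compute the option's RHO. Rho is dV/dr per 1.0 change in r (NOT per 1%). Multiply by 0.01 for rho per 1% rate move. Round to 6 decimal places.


d1 = -0.8558847958; d2 = -0.9608847958
phi(d1) = 0.2765930670; exp(-qT) = 1.0000000000; exp(-rT) = 0.9890602788
N(d2) = 0.1683050482
Rho = K*T*exp(-rT)*N(d2) = 1.0900 * 0.2500 * 0.9890602788 * 0.1683050482 = 0.045361

Answer: Rho = 0.045361


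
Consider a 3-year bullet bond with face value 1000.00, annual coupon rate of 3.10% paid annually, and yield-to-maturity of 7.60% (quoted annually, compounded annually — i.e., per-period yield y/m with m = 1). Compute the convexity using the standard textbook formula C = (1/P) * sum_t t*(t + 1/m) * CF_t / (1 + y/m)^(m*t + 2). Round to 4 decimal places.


Answer: Convexity = 9.9258

Derivation:
Coupon per period c = face * coupon_rate / m = 31.000000
Periods per year m = 1; per-period yield y/m = 0.076000
Number of cashflows N = 3
Cashflows (t years, CF_t, discount factor 1/(1+y/m)^(m*t), PV):
  t = 1.0000: CF_t = 31.000000, DF = 0.929368, PV = 28.810409
  t = 2.0000: CF_t = 31.000000, DF = 0.863725, PV = 26.775473
  t = 3.0000: CF_t = 1031.000000, DF = 0.802718, PV = 827.602609
Price P = sum_t PV_t = 883.188491
Convexity numerator sum_t t*(t + 1/m) * CF_t / (1+y/m)^(m*t + 2):
  t = 1.0000: term = 49.768537
  t = 2.0000: term = 138.759862
  t = 3.0000: term = 8577.852117
Convexity = (1/P) * sum = 8766.380516 / 883.188491 = 9.925832


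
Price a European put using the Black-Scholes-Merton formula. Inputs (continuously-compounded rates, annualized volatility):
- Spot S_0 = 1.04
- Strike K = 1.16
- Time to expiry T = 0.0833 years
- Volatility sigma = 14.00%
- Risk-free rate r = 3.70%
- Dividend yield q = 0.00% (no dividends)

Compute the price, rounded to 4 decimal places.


d1 = (ln(S/K) + (r - q + 0.5*sigma^2) * T) / (sigma * sqrt(T)) = -2.60604163
d2 = d1 - sigma * sqrt(T) = -2.64644806
exp(-rT) = 0.99692264; exp(-qT) = 1.00000000
P = K * exp(-rT) * N(-d2) - S_0 * exp(-qT) * N(-d1)
N(-d1) = 0.99542023; N(-d2) = 0.99593290
P = 1.1600 * 0.99692264 * 0.99593290 - 1.0400 * 1.00000000 * 0.99542023 = 0.1165

Answer: Price = 0.1165


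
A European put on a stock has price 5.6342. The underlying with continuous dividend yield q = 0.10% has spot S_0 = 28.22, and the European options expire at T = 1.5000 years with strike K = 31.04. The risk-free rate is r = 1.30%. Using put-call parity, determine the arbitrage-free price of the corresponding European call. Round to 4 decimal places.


Answer: Call price = 3.3713

Derivation:
Put-call parity: C - P = S_0 * exp(-qT) - K * exp(-rT).
S_0 * exp(-qT) = 28.2200 * 0.99850112 = 28.17770173
K * exp(-rT) = 31.0400 * 0.98068890 = 30.44058331
C = P + S*exp(-qT) - K*exp(-rT)
C = 5.6342 + 28.17770173 - 30.44058331 = 3.3713


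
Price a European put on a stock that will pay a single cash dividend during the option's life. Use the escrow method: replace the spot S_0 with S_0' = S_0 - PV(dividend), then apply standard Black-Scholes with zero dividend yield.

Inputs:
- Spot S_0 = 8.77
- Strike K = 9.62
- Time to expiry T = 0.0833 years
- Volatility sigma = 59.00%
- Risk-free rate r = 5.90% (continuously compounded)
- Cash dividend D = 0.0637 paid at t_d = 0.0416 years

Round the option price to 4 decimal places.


PV(D) = D * exp(-r * t_d) = 0.0637 * 0.99754861 = 0.06354385
S_0' = S_0 - PV(D) = 8.7700 - 0.06354385 = 8.70645615
d1 = (ln(S_0'/K) + (r + sigma^2/2)*T) / (sigma*sqrt(T)) = -0.47195414
d2 = d1 - sigma*sqrt(T) = -0.64223840
exp(-rT) = 0.99509736
N(-d1) = 0.68152024; N(-d2) = 0.73964080
P = K * exp(-rT) * N(-d2) - S_0' * N(-d1) = 9.6200 * 0.99509736 * 0.73964080 - 8.70645615 * 0.68152024 = 1.1468

Answer: Price = 1.1468


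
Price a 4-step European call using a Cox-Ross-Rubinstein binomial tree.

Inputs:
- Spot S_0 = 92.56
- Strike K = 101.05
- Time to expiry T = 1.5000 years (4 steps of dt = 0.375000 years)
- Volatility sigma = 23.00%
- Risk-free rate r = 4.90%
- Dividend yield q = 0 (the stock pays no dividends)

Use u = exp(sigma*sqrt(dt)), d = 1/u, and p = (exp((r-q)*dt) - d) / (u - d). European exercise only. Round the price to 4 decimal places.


Answer: Price = V(0,0) = 10.1608

Derivation:
dt = T/N = 0.375000
u = exp(sigma*sqrt(dt)) = 1.151247; d = 1/u = 0.868623
p = (exp((r-q)*dt) - d) / (u - d) = 0.530463
Discount per step: exp(-r*dt) = 0.981793
Stock lattice S(k, i) with i counting down-moves:
  k=0: S(0,0) = 92.5600
  k=1: S(1,0) = 106.5594; S(1,1) = 80.3998
  k=2: S(2,0) = 122.6762; S(2,1) = 92.5600; S(2,2) = 69.8371
  k=3: S(3,0) = 141.2306; S(3,1) = 106.5594; S(3,2) = 80.3998; S(3,3) = 60.6622
  k=4: S(4,0) = 162.5913; S(4,1) = 122.6762; S(4,2) = 92.5600; S(4,3) = 69.8371; S(4,4) = 52.6926
Terminal payoffs V(N, i) = max(S_T - K, 0):
  V(4,0) = 61.541305; V(4,1) = 21.626205; V(4,2) = 0.000000; V(4,3) = 0.000000; V(4,4) = 0.000000
Backward induction: V(k, i) = exp(-r*dt) * [p * V(k+1, i) + (1-p) * V(k+1, i+1)].
  V(3,0) = exp(-r*dt) * [p*61.541305 + (1-p)*21.626205] = 42.020445
  V(3,1) = exp(-r*dt) * [p*21.626205 + (1-p)*0.000000] = 11.263041
  V(3,2) = exp(-r*dt) * [p*0.000000 + (1-p)*0.000000] = 0.000000
  V(3,3) = exp(-r*dt) * [p*0.000000 + (1-p)*0.000000] = 0.000000
  V(2,0) = exp(-r*dt) * [p*42.020445 + (1-p)*11.263041] = 27.076589
  V(2,1) = exp(-r*dt) * [p*11.263041 + (1-p)*0.000000] = 5.865850
  V(2,2) = exp(-r*dt) * [p*0.000000 + (1-p)*0.000000] = 0.000000
  V(1,0) = exp(-r*dt) * [p*27.076589 + (1-p)*5.865850] = 16.805714
  V(1,1) = exp(-r*dt) * [p*5.865850 + (1-p)*0.000000] = 3.054966
  V(0,0) = exp(-r*dt) * [p*16.805714 + (1-p)*3.054966] = 10.160805


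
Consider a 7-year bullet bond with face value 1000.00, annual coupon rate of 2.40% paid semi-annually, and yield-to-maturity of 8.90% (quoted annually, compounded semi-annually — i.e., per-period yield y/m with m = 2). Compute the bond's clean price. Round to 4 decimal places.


Answer: Price = 666.6763

Derivation:
Coupon per period c = face * coupon_rate / m = 12.000000
Periods per year m = 2; per-period yield y/m = 0.044500
Number of cashflows N = 14
Cashflows (t years, CF_t, discount factor 1/(1+y/m)^(m*t), PV):
  t = 0.5000: CF_t = 12.000000, DF = 0.957396, PV = 11.488751
  t = 1.0000: CF_t = 12.000000, DF = 0.916607, PV = 10.999283
  t = 1.5000: CF_t = 12.000000, DF = 0.877556, PV = 10.530668
  t = 2.0000: CF_t = 12.000000, DF = 0.840168, PV = 10.082018
  t = 2.5000: CF_t = 12.000000, DF = 0.804374, PV = 9.652483
  t = 3.0000: CF_t = 12.000000, DF = 0.770104, PV = 9.241247
  t = 3.5000: CF_t = 12.000000, DF = 0.737294, PV = 8.847532
  t = 4.0000: CF_t = 12.000000, DF = 0.705883, PV = 8.470591
  t = 4.5000: CF_t = 12.000000, DF = 0.675809, PV = 8.109709
  t = 5.0000: CF_t = 12.000000, DF = 0.647017, PV = 7.764202
  t = 5.5000: CF_t = 12.000000, DF = 0.619451, PV = 7.433415
  t = 6.0000: CF_t = 12.000000, DF = 0.593060, PV = 7.116721
  t = 6.5000: CF_t = 12.000000, DF = 0.567793, PV = 6.813519
  t = 7.0000: CF_t = 1012.000000, DF = 0.543603, PV = 550.126153
Price P = sum_t PV_t = 666.676289
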